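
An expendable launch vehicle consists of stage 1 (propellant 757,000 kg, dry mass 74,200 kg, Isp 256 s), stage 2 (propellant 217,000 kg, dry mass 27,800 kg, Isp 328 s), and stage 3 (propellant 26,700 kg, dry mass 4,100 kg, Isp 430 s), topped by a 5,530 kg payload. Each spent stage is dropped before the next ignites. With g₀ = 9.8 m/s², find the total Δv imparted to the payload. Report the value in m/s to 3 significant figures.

Δv ≈ 13200 m/s

Ignition mass of stage 1 = 757,000+74,200 + 217,000+27,800 + 26,700+4,100 + 5,530 = 1,112,330 kg.
Stage 1: m₀ = 1,112,330 kg, m_f = 1,112,330 − 757,000 = 355,330 kg; Δv = 256×9.8×ln(3.13) = 2508.8×1.1412 ≈ 2863 m/s.
Stage 2: m₀ = 281,130 kg, m_f = 281,130 − 217,000 = 64,130 kg; Δv = 328×9.8×ln(4.384) = 3214.4×1.4779 ≈ 4751 m/s.
Stage 3: m₀ = 36,330 kg, m_f = 36,330 − 26,700 = 9,630 kg; Δv = 430×9.8×ln(3.773) = 4214.0×1.3278 ≈ 5595 m/s.
Total Δv = 2863 + 4751 + 5595 = 13209 m/s.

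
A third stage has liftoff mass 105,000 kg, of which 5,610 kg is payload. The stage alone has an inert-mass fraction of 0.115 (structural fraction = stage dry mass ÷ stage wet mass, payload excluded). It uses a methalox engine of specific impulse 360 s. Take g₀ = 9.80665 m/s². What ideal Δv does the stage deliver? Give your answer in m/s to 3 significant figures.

Stage wet mass = m₀ − payload = 105,000 − 5,610 = 99,390 kg.
Stage dry mass = ε × stage wet mass = 0.115 × 99,390 = 11,429.9 kg.
Burnout mass m_f = stage dry + payload = 11,429.9 + 5,610 = 17,039.9 kg.
v_e = Isp · g₀ = 360 × 9.80665 = 3530.4 m/s.
Δv = v_e · ln(105,000/17,039.9) = 3530.4 × ln(6.162) = 3530.4 × 1.8184 ≈ 6420 m/s.

Δv ≈ 6420 m/s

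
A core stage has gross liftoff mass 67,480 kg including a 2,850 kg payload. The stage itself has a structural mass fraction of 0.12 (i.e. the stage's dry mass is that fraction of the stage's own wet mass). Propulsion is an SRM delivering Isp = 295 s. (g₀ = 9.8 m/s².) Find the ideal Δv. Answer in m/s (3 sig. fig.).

Δv ≈ 5350 m/s

Stage wet mass = m₀ − payload = 67,480 − 2,850 = 64,630 kg.
Stage dry mass = ε × stage wet mass = 0.12 × 64,630 = 7,755.6 kg.
Burnout mass m_f = stage dry + payload = 7,755.6 + 2,850 = 10,605.6 kg.
v_e = Isp · g₀ = 295 × 9.8 = 2891.0 m/s.
From the ideal rocket equation, Δv = v_e · ln(67,480/10,605.6) = 2891.0 × ln(6.363) = 2891.0 × 1.8504 ≈ 5350 m/s.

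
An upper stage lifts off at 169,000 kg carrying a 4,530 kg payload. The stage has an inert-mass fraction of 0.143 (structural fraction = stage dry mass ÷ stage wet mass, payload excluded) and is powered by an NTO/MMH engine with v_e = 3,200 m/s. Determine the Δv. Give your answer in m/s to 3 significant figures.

Δv ≈ 5750 m/s

Stage wet mass = m₀ − payload = 169,000 − 4,530 = 164,470 kg.
Stage dry mass = ε × stage wet mass = 0.143 × 164,470 = 23,519.2 kg.
Burnout mass m_f = stage dry + payload = 23,519.2 + 4,530 = 28,049.2 kg.
By the Tsiolkovsky rocket equation, Δv = v_e · ln(169,000/28,049.2) = 3200.0 × ln(6.025) = 3200.0 × 1.7959 ≈ 5747 m/s.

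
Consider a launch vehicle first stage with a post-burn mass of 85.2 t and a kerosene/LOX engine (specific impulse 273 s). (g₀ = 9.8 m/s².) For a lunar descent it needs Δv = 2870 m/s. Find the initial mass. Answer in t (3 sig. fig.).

v_e = Isp · g₀ = 273 × 9.8 = 2675.4 m/s.
Rocket equation: m₀/m_f = exp(Δv / v_e) = exp(2870 / 2675.4) = exp(1.0727) = 2.9234.
m₀ = m_f × 2.9234 = 85.2 × 2.9234 = 249.074 t.

initial mass ≈ 249 t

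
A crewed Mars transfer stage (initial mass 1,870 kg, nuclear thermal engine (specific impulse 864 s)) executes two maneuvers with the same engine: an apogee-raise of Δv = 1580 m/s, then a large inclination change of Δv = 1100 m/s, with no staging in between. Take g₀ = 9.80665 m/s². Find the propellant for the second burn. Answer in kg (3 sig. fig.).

v_e = Isp · g₀ = 864 × 9.80665 = 8472.9 m/s.
After the first burn: m = 1870 × exp(−1580/8472.9) = 1870 × 0.82988 = 1,551.88 kg.
After the second burn: m = 1,551.88 × exp(−1100/8472.9) = 1,551.88 × 0.87825 = 1,362.94 kg.
Second-burn propellant = 1,551.88 − 1,362.94 = 188.94 kg.

propellant for the second burn ≈ 189 kg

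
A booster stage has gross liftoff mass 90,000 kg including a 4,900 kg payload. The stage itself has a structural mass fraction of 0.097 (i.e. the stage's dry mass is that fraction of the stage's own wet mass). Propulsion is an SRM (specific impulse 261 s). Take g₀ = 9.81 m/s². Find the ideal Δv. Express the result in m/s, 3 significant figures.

Stage wet mass = m₀ − payload = 90,000 − 4,900 = 85,100 kg.
Stage dry mass = ε × stage wet mass = 0.097 × 85,100 = 8,254.7 kg.
Burnout mass m_f = stage dry + payload = 8,254.7 + 4,900 = 13,154.7 kg.
v_e = Isp · g₀ = 261 × 9.81 = 2560.4 m/s.
By the Tsiolkovsky rocket equation, Δv = v_e · ln(90,000/13,154.7) = 2560.4 × ln(6.842) = 2560.4 × 1.9230 ≈ 4924 m/s.

Δv ≈ 4920 m/s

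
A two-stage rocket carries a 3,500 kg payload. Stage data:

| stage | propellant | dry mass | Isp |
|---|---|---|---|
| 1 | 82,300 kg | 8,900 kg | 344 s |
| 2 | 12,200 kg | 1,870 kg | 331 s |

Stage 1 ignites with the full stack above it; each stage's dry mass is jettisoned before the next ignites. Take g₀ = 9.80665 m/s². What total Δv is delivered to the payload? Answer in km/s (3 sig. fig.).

Δv ≈ 8.62 km/s

Ignition mass of stage 1 = 82,300+8,900 + 12,200+1,870 + 3,500 = 108,770 kg.
Stage 1: m₀ = 108,770 kg, m_f = 108,770 − 82,300 = 26,470 kg; Δv = 344×9.80665×ln(4.109) = 3373.5×1.4132 ≈ 4767 m/s.
Stage 2: m₀ = 17,570 kg, m_f = 17,570 − 12,200 = 5,370 kg; Δv = 331×9.80665×ln(3.272) = 3246.0×1.1854 ≈ 3848 m/s.
Total Δv = 4767 + 3848 = 8615 m/s.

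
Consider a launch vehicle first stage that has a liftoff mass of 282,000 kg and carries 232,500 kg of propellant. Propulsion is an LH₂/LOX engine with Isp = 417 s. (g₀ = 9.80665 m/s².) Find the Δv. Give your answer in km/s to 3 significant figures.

v_e = Isp · g₀ = 417 × 9.80665 = 4089.4 m/s.
m_f = m₀ − m_prop = 282,000 − 232,500 = 49,500 kg.
From the ideal rocket equation, Δv = v_e · ln(m₀/m_f) = 4089.4 × ln(5.697) = 4089.4 × 1.7399 ≈ 7115.2 m/s.

Δv ≈ 7.12 km/s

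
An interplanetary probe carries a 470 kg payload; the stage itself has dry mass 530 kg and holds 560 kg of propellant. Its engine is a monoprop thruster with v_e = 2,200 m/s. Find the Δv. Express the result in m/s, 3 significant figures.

Δv ≈ 978 m/s

m₀ = payload + dry + propellant = 470 + 530 + 560 = 1,560 kg.
m_f = payload + dry = 470 + 530 = 1,000 kg.
Using Δv = v_e ln(m₀/m_f): Δv = v_e · ln(m₀/m_f) = 2200.0 × ln(1.56) = 2200.0 × 0.4447 ≈ 978.3 m/s.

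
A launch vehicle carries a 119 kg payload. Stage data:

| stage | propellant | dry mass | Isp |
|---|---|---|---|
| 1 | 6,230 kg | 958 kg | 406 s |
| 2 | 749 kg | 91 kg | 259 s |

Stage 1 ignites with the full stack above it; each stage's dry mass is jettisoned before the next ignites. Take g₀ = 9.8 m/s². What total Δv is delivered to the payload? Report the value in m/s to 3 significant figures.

Δv ≈ 9610 m/s

Ignition mass of stage 1 = 6,230+958 + 749+91 + 119 = 8,147 kg.
Stage 1: m₀ = 8,147 kg, m_f = 8,147 − 6,230 = 1,917 kg; Δv = 406×9.8×ln(4.25) = 3978.8×1.4469 ≈ 5757 m/s.
Stage 2: m₀ = 959 kg, m_f = 959 − 749 = 210 kg; Δv = 259×9.8×ln(4.567) = 2538.2×1.5188 ≈ 3855 m/s.
Total Δv = 5757 + 3855 = 9612 m/s.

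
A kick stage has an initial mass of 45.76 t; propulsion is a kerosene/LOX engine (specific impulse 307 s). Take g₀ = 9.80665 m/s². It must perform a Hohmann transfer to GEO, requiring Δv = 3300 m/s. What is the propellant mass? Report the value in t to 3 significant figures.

v_e = Isp · g₀ = 307 × 9.80665 = 3010.6 m/s.
By the Tsiolkovsky rocket equation, m₀/m_f = exp(Δv / v_e) = exp(3300 / 3010.6) = exp(1.0961) = 2.9925.
m_f = 45.76 / 2.9925 = 15.2916 t, so propellant = m₀ − m_f = 45.76 − 15.2916 = 30.4684 t.

propellant mass ≈ 30.5 t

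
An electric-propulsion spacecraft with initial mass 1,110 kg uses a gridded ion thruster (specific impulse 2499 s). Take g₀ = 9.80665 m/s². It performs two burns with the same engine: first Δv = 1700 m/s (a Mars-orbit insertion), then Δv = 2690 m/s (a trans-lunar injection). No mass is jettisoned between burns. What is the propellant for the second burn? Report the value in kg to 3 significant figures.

propellant for the second burn ≈ 108 kg

v_e = Isp · g₀ = 2499 × 9.80665 = 24506.8 m/s.
After the first burn: m = 1110 × exp(−1700/24506.8) = 1110 × 0.93298 = 1,035.61 kg.
After the second burn: m = 1,035.61 × exp(−2690/24506.8) = 1,035.61 × 0.89604 = 927.948 kg.
Second-burn propellant = 1,035.61 − 927.948 = 107.662 kg.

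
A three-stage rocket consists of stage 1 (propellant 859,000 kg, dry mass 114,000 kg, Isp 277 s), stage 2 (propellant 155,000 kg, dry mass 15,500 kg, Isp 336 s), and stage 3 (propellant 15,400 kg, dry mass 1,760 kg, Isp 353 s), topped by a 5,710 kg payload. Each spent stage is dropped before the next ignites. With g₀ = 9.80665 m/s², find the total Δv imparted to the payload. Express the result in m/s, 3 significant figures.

Δv ≈ 12800 m/s

Ignition mass of stage 1 = 859,000+114,000 + 155,000+15,500 + 15,400+1,760 + 5,710 = 1,166,370 kg.
Stage 1: m₀ = 1,166,370 kg, m_f = 1,166,370 − 859,000 = 307,370 kg; Δv = 277×9.80665×ln(3.795) = 2716.4×1.3336 ≈ 3623 m/s.
Stage 2: m₀ = 193,370 kg, m_f = 193,370 − 155,000 = 38,370 kg; Δv = 336×9.80665×ln(5.04) = 3295.0×1.6173 ≈ 5329 m/s.
Stage 3: m₀ = 22,870 kg, m_f = 22,870 − 15,400 = 7,470 kg; Δv = 353×9.80665×ln(3.062) = 3461.7×1.1189 ≈ 3873 m/s.
Total Δv = 3623 + 5329 + 3873 = 12825 m/s.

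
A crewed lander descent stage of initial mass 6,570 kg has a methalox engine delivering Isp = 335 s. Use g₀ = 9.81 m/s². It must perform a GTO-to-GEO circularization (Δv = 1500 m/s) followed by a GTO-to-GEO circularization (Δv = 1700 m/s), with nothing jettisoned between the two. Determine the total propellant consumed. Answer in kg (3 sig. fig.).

v_e = Isp · g₀ = 335 × 9.81 = 3286.4 m/s.
After the first burn: m = 6570 × exp(−1500/3286.4) = 6570 × 0.63354 = 4,162.36 kg.
After the second burn: m = 4,162.36 × exp(−1700/3286.4) = 4,162.36 × 0.59613 = 2,481.31 kg.
Total propellant = m₀ − m_final = 6570 − 2,481.31 = 4,088.69 kg.

total propellant consumed ≈ 4090 kg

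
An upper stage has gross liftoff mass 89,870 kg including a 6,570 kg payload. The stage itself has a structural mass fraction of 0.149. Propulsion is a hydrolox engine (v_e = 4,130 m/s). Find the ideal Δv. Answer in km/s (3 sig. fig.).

Δv ≈ 6.42 km/s

Stage wet mass = m₀ − payload = 89,870 − 6,570 = 83,300 kg.
Stage dry mass = ε × stage wet mass = 0.149 × 83,300 = 12,411.7 kg.
Burnout mass m_f = stage dry + payload = 12,411.7 + 6,570 = 18,981.7 kg.
By the Tsiolkovsky rocket equation, Δv = v_e · ln(89,870/18,981.7) = 4130.0 × ln(4.735) = 4130.0 × 1.5549 ≈ 6422 m/s.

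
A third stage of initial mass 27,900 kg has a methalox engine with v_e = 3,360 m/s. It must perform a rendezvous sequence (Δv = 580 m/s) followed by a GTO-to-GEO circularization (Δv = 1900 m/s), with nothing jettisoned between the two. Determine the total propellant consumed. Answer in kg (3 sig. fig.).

total propellant consumed ≈ 14600 kg

After the first burn: m = 27900 × exp(−580/3360.0) = 27900 × 0.84146 = 23,476.7 kg.
After the second burn: m = 23,476.7 × exp(−1900/3360.0) = 23,476.7 × 0.56809 = 13,336.9 kg.
Total propellant = m₀ − m_final = 27900 − 13,336.9 = 14,563.1 kg.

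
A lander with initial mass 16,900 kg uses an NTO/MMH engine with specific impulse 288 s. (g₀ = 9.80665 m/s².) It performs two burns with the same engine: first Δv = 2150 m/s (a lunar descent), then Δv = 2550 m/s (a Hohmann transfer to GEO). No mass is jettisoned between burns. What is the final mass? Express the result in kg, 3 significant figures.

final mass ≈ 3200 kg

v_e = Isp · g₀ = 288 × 9.80665 = 2824.3 m/s.
After the first burn: m = 16900 × exp(−2150/2824.3) = 16900 × 0.46708 = 7,893.65 kg.
After the second burn: m = 7,893.65 × exp(−2550/2824.3) = 7,893.65 × 0.40540 = 3,200.09 kg.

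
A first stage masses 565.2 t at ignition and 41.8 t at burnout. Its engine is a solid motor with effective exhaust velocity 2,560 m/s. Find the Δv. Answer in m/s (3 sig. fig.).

Δv ≈ 6670 m/s

By the Tsiolkovsky rocket equation, Δv = v_e · ln(m₀/m_f) = 2560.0 × ln(13.52) = 2560.0 × 2.6043 ≈ 6667.0 m/s.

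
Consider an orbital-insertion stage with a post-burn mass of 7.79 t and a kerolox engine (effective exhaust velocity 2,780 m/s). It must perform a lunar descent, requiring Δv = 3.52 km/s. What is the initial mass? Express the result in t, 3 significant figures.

initial mass ≈ 27.6 t

Using Δv = v_e ln(m₀/m_f): m₀/m_f = exp(Δv / v_e) = exp(3520 / 2780.0) = exp(1.2662) = 3.5473.
m₀ = m_f × 3.5473 = 7.79 × 3.5473 = 27.6335 t.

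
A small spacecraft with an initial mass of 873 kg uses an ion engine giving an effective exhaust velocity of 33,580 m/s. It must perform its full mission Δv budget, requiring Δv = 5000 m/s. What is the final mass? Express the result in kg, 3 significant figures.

m₀/m_f = exp(Δv / v_e) = exp(5000 / 33580.0) = exp(0.1489) = 1.1606.
m_f = m₀ / 1.1606 = 873 / 1.1606 = 752.197 kg.

final mass ≈ 752 kg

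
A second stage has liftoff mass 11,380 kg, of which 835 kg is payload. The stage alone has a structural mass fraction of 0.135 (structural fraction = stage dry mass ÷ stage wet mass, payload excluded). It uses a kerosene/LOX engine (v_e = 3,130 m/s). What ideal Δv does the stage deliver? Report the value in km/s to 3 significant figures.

Δv ≈ 5.06 km/s

Stage wet mass = m₀ − payload = 11,380 − 835 = 10,545 kg.
Stage dry mass = ε × stage wet mass = 0.135 × 10,545 = 1,423.58 kg.
Burnout mass m_f = stage dry + payload = 1,423.58 + 835 = 2,258.58 kg.
Δv = v_e · ln(11,380/2,258.58) = 3130.0 × ln(5.039) = 3130.0 × 1.6171 ≈ 5062 m/s.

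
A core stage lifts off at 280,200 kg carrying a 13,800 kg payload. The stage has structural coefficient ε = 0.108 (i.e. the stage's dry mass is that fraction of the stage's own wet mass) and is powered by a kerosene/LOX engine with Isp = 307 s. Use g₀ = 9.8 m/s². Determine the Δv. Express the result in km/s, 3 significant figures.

Stage wet mass = m₀ − payload = 280,200 − 13,800 = 266,400 kg.
Stage dry mass = ε × stage wet mass = 0.108 × 266,400 = 28,771.2 kg.
Burnout mass m_f = stage dry + payload = 28,771.2 + 13,800 = 42,571.2 kg.
v_e = Isp · g₀ = 307 × 9.8 = 3008.6 m/s.
Δv = v_e · ln(280,200/42,571.2) = 3008.6 × ln(6.582) = 3008.6 × 1.8843 ≈ 5669 m/s.

Δv ≈ 5.67 km/s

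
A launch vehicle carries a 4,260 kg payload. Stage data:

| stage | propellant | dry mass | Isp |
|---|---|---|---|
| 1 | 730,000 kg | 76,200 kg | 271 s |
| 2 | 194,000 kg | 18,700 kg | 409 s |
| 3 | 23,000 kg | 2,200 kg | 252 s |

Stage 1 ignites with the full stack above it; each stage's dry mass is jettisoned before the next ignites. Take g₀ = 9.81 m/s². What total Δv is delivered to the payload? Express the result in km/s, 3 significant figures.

Ignition mass of stage 1 = 730,000+76,200 + 194,000+18,700 + 23,000+2,200 + 4,260 = 1,048,360 kg.
Stage 1: m₀ = 1,048,360 kg, m_f = 1,048,360 − 730,000 = 318,360 kg; Δv = 271×9.81×ln(3.293) = 2658.5×1.1918 ≈ 3168 m/s.
Stage 2: m₀ = 242,160 kg, m_f = 242,160 − 194,000 = 48,160 kg; Δv = 409×9.81×ln(5.028) = 4012.3×1.6151 ≈ 6480 m/s.
Stage 3: m₀ = 29,460 kg, m_f = 29,460 − 23,000 = 6,460 kg; Δv = 252×9.81×ln(4.56) = 2472.1×1.5174 ≈ 3751 m/s.
Total Δv = 3168 + 6480 + 3751 = 13399 m/s.

Δv ≈ 13.4 km/s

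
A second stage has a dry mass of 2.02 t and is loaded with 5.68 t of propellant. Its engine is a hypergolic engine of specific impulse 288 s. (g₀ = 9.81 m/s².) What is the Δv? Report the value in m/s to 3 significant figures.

Δv ≈ 3780 m/s

v_e = Isp · g₀ = 288 × 9.81 = 2825.3 m/s.
m₀ = m_dry + m_prop = 2.02 + 5.68 = 7.7 t.
By the Tsiolkovsky rocket equation, Δv = v_e · ln(m₀/m_f) = 2825.3 × ln(3.812) = 2825.3 × 1.3381 ≈ 3780.6 m/s.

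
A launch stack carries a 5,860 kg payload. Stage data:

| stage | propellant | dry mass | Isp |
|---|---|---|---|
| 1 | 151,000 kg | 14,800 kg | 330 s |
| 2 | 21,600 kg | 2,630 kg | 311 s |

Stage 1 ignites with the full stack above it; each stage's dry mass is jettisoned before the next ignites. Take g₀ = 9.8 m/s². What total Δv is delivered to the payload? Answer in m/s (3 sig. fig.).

Δv ≈ 8620 m/s

Ignition mass of stage 1 = 151,000+14,800 + 21,600+2,630 + 5,860 = 195,890 kg.
Stage 1: m₀ = 195,890 kg, m_f = 195,890 − 151,000 = 44,890 kg; Δv = 330×9.8×ln(4.364) = 3234.0×1.4733 ≈ 4765 m/s.
Stage 2: m₀ = 30,090 kg, m_f = 30,090 − 21,600 = 8,490 kg; Δv = 311×9.8×ln(3.544) = 3047.8×1.2653 ≈ 3856 m/s.
Total Δv = 4765 + 3856 = 8621 m/s.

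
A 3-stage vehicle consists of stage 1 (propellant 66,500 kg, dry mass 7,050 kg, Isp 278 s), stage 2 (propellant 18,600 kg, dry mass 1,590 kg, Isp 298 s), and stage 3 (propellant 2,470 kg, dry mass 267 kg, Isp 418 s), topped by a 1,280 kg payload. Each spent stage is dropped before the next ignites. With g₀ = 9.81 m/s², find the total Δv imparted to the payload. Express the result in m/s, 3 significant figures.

Ignition mass of stage 1 = 66,500+7,050 + 18,600+1,590 + 2,470+267 + 1,280 = 97,757 kg.
Stage 1: m₀ = 97,757 kg, m_f = 97,757 − 66,500 = 31,257 kg; Δv = 278×9.81×ln(3.128) = 2727.2×1.1402 ≈ 3110 m/s.
Stage 2: m₀ = 24,207 kg, m_f = 24,207 − 18,600 = 5,607 kg; Δv = 298×9.81×ln(4.317) = 2923.4×1.4626 ≈ 4276 m/s.
Stage 3: m₀ = 4,017 kg, m_f = 4,017 − 2,470 = 1,547 kg; Δv = 418×9.81×ln(2.597) = 4100.6×0.9542 ≈ 3913 m/s.
Total Δv = 3110 + 4276 + 3913 = 11299 m/s.

Δv ≈ 11300 m/s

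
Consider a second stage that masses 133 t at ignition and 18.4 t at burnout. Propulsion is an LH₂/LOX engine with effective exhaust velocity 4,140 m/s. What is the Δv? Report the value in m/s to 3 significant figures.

Δv ≈ 8190 m/s

Δv = v_e · ln(m₀/m_f) = 4140.0 × ln(7.228) = 4140.0 × 1.9780 ≈ 8188.9 m/s.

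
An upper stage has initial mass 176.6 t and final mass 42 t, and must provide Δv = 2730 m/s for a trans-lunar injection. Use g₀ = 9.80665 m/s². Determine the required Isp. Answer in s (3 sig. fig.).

Isp ≈ 194 s

ln(m₀/m_f) = ln(176600/42000) = ln(4.205) = 1.4362.
v_e = Δv / ln(m₀/m_f) = 2730 / 1.4362 = 1900.8 m/s.
Isp = v_e / g₀ = 1900.8 / 9.80665 = 193.8 s.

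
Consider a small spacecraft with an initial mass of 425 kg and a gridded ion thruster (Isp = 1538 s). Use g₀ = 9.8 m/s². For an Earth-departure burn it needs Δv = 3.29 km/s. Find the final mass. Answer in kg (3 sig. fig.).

v_e = Isp · g₀ = 1538 × 9.8 = 15072.4 m/s.
m₀/m_f = exp(Δv / v_e) = exp(3290 / 15072.4) = exp(0.2183) = 1.2439.
m_f = m₀ / 1.2439 = 425 / 1.2439 = 341.667 kg.

final mass ≈ 342 kg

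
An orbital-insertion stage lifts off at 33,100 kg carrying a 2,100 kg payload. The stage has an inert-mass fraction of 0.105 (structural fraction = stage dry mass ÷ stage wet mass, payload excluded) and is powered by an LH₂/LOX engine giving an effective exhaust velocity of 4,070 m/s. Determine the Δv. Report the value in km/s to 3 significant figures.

Δv ≈ 7.41 km/s

Stage wet mass = m₀ − payload = 33,100 − 2,100 = 31,000 kg.
Stage dry mass = ε × stage wet mass = 0.105 × 31,000 = 3,255 kg.
Burnout mass m_f = stage dry + payload = 3,255 + 2,100 = 5,355 kg.
Using Δv = v_e ln(m₀/m_f): Δv = v_e · ln(33,100/5,355) = 4070.0 × ln(6.181) = 4070.0 × 1.8215 ≈ 7414 m/s.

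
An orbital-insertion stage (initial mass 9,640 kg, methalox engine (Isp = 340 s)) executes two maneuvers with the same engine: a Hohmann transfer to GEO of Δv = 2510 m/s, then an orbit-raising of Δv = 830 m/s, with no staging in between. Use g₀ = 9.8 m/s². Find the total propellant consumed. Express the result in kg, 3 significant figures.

v_e = Isp · g₀ = 340 × 9.8 = 3332.0 m/s.
After the first burn: m = 9640 × exp(−2510/3332.0) = 9640 × 0.47081 = 4,538.61 kg.
After the second burn: m = 4,538.61 × exp(−830/3332.0) = 4,538.61 × 0.77950 = 3,537.85 kg.
Total propellant = m₀ − m_final = 9640 − 3,537.85 = 6,102.15 kg.

total propellant consumed ≈ 6100 kg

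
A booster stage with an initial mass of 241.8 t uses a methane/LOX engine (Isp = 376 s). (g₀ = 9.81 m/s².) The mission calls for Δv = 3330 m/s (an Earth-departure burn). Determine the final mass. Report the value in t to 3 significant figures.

v_e = Isp · g₀ = 376 × 9.81 = 3688.6 m/s.
From the ideal rocket equation, m₀/m_f = exp(Δv / v_e) = exp(3330 / 3688.6) = exp(0.9028) = 2.4665.
m_f = m₀ / 2.4665 = 241.8 / 2.4665 = 98.0337 t.

final mass ≈ 98.0 t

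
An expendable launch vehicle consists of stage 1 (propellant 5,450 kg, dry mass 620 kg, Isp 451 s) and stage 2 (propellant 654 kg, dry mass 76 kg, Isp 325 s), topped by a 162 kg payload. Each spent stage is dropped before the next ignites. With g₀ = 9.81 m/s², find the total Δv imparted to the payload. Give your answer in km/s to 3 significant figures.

Ignition mass of stage 1 = 5,450+620 + 654+76 + 162 = 6,962 kg.
Stage 1: m₀ = 6,962 kg, m_f = 6,962 − 5,450 = 1,512 kg; Δv = 451×9.81×ln(4.604) = 4424.3×1.5270 ≈ 6756 m/s.
Stage 2: m₀ = 892 kg, m_f = 892 − 654 = 238 kg; Δv = 325×9.81×ln(3.748) = 3188.2×1.3212 ≈ 4212 m/s.
Total Δv = 6756 + 4212 = 10968 m/s.

Δv ≈ 11.0 km/s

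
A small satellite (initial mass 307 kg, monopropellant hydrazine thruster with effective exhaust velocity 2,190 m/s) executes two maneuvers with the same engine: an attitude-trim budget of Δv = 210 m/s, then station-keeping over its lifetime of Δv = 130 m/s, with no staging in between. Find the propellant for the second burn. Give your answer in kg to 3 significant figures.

After the first burn: m = 307 × exp(−210/2190.0) = 307 × 0.90856 = 278.928 kg.
After the second burn: m = 278.928 × exp(−130/2190.0) = 278.928 × 0.94237 = 262.853 kg.
Second-burn propellant = 278.928 − 262.853 = 16.075 kg.

propellant for the second burn ≈ 16.1 kg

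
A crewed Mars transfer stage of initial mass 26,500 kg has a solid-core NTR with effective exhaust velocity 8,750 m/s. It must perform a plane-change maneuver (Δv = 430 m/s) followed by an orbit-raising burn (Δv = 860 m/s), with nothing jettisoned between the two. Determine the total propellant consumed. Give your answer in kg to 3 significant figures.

After the first burn: m = 26500 × exp(−430/8750.0) = 26500 × 0.95205 = 25,229.3 kg.
After the second burn: m = 25,229.3 × exp(−860/8750.0) = 25,229.3 × 0.90639 = 22,867.6 kg.
Total propellant = m₀ − m_final = 26500 − 22,867.6 = 3,632.4 kg.

total propellant consumed ≈ 3630 kg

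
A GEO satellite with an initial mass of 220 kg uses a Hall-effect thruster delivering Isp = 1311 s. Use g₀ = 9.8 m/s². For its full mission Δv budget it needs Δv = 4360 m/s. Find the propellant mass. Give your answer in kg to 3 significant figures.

propellant mass ≈ 63.3 kg

v_e = Isp · g₀ = 1311 × 9.8 = 12847.8 m/s.
Using Δv = v_e ln(m₀/m_f): m₀/m_f = exp(Δv / v_e) = exp(4360 / 12847.8) = exp(0.3394) = 1.4040.
m_f = 220 / 1.4040 = 156.695 kg, so propellant = m₀ − m_f = 220 − 156.695 = 63.305 kg.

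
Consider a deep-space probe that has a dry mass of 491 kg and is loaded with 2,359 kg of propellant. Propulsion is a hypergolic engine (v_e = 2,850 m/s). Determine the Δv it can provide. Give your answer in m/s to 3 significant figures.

Δv ≈ 5010 m/s

m₀ = m_dry + m_prop = 491 + 2,359 = 2,850 kg.
Δv = v_e · ln(m₀/m_f) = 2850.0 × ln(5.804) = 2850.0 × 1.7586 ≈ 5012.1 m/s.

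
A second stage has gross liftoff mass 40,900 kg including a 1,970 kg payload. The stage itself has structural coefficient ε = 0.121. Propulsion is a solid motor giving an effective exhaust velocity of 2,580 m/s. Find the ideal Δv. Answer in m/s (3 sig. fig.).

Stage wet mass = m₀ − payload = 40,900 − 1,970 = 38,930 kg.
Stage dry mass = ε × stage wet mass = 0.121 × 38,930 = 4,710.53 kg.
Burnout mass m_f = stage dry + payload = 4,710.53 + 1,970 = 6,680.53 kg.
Using Δv = v_e ln(m₀/m_f): Δv = v_e · ln(40,900/6,680.53) = 2580.0 × ln(6.122) = 2580.0 × 1.8119 ≈ 4675 m/s.

Δv ≈ 4670 m/s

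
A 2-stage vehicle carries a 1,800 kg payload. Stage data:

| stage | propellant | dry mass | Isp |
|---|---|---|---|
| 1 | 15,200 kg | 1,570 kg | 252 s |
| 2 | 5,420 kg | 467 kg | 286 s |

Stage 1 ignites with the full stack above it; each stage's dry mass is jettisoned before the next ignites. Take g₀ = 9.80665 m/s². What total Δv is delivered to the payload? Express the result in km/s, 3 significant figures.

Ignition mass of stage 1 = 15,200+1,570 + 5,420+467 + 1,800 = 24,457 kg.
Stage 1: m₀ = 24,457 kg, m_f = 24,457 − 15,200 = 9,257 kg; Δv = 252×9.80665×ln(2.642) = 2471.3×0.9715 ≈ 2401 m/s.
Stage 2: m₀ = 7,687 kg, m_f = 7,687 − 5,420 = 2,267 kg; Δv = 286×9.80665×ln(3.391) = 2804.7×1.2211 ≈ 3425 m/s.
Total Δv = 2401 + 3425 = 5826 m/s.

Δv ≈ 5.83 km/s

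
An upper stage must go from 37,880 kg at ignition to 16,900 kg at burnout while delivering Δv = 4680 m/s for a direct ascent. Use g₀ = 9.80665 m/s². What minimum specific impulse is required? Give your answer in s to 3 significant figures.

Isp ≈ 591 s

ln(m₀/m_f) = ln(37880/16900) = ln(2.241) = 0.8071.
v_e = Δv / ln(m₀/m_f) = 4680 / 0.8071 = 5798.5 m/s.
Isp = v_e / g₀ = 5798.5 / 9.80665 = 591.3 s.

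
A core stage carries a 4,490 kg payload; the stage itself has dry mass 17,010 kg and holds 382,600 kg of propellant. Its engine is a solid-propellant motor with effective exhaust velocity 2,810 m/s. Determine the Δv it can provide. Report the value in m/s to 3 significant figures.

Δv ≈ 8240 m/s

m₀ = payload + dry + propellant = 4,490 + 17,010 + 382,600 = 404,100 kg.
m_f = payload + dry = 4,490 + 17,010 = 21,500 kg.
Δv = v_e · ln(m₀/m_f) = 2810.0 × ln(18.8) = 2810.0 × 2.9336 ≈ 8243.4 m/s.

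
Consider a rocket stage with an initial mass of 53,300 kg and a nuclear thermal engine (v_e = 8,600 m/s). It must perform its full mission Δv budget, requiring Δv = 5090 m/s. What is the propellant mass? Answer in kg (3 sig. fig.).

By the Tsiolkovsky rocket equation, m₀/m_f = exp(Δv / v_e) = exp(5090 / 8600.0) = exp(0.5919) = 1.8073.
m_f = 53,300 / 1.8073 = 29,491.5 kg, so propellant = m₀ − m_f = 53,300 − 29,491.5 = 23,808.5 kg.

propellant mass ≈ 23800 kg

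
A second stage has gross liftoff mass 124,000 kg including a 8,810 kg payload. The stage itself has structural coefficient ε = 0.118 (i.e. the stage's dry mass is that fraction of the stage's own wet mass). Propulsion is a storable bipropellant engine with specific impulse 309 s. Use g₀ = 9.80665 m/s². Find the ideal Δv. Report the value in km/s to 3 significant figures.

Stage wet mass = m₀ − payload = 124,000 − 8,810 = 115,190 kg.
Stage dry mass = ε × stage wet mass = 0.118 × 115,190 = 13,592.4 kg.
Burnout mass m_f = stage dry + payload = 13,592.4 + 8,810 = 22,402.4 kg.
v_e = Isp · g₀ = 309 × 9.80665 = 3030.3 m/s.
Using Δv = v_e ln(m₀/m_f): Δv = v_e · ln(124,000/22,402.4) = 3030.3 × ln(5.535) = 3030.3 × 1.7111 ≈ 5185 m/s.

Δv ≈ 5.19 km/s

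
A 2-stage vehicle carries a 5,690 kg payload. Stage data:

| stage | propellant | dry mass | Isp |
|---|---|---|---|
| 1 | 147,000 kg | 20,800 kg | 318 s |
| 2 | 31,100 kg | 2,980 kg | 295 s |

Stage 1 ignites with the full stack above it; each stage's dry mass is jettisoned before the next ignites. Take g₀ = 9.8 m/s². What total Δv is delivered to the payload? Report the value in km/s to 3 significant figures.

Δv ≈ 8.24 km/s

Ignition mass of stage 1 = 147,000+20,800 + 31,100+2,980 + 5,690 = 207,570 kg.
Stage 1: m₀ = 207,570 kg, m_f = 207,570 − 147,000 = 60,570 kg; Δv = 318×9.8×ln(3.427) = 3116.4×1.2317 ≈ 3838 m/s.
Stage 2: m₀ = 39,770 kg, m_f = 39,770 − 31,100 = 8,670 kg; Δv = 295×9.8×ln(4.587) = 2891.0×1.5232 ≈ 4404 m/s.
Total Δv = 3838 + 4404 = 8242 m/s.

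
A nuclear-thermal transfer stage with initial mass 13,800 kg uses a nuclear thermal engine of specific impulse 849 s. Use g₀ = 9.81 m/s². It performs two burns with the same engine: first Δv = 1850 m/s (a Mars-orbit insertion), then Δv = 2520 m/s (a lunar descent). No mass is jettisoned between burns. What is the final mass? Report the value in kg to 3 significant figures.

v_e = Isp · g₀ = 849 × 9.81 = 8328.7 m/s.
After the first burn: m = 13800 × exp(−1850/8328.7) = 13800 × 0.80082 = 11,051.3 kg.
After the second burn: m = 11,051.3 × exp(−2520/8328.7) = 11,051.3 × 0.73892 = 8,166.03 kg.

final mass ≈ 8170 kg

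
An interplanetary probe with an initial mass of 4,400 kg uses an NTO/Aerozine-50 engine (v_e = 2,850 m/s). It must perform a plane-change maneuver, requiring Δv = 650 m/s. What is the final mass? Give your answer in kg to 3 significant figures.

final mass ≈ 3500 kg

From the ideal rocket equation, m₀/m_f = exp(Δv / v_e) = exp(650 / 2850.0) = exp(0.2281) = 1.2562.
m_f = m₀ / 1.2562 = 4,400 / 1.2562 = 3,502.63 kg.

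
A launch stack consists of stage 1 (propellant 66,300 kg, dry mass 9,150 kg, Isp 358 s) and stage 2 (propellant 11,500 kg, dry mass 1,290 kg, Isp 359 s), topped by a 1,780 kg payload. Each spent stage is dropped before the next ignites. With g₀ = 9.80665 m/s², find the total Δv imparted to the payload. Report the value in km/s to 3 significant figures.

Ignition mass of stage 1 = 66,300+9,150 + 11,500+1,290 + 1,780 = 90,020 kg.
Stage 1: m₀ = 90,020 kg, m_f = 90,020 − 66,300 = 23,720 kg; Δv = 358×9.80665×ln(3.795) = 3510.8×1.3337 ≈ 4682 m/s.
Stage 2: m₀ = 14,570 kg, m_f = 14,570 − 11,500 = 3,070 kg; Δv = 359×9.80665×ln(4.746) = 3520.6×1.5573 ≈ 5483 m/s.
Total Δv = 4682 + 5483 = 10165 m/s.

Δv ≈ 10.2 km/s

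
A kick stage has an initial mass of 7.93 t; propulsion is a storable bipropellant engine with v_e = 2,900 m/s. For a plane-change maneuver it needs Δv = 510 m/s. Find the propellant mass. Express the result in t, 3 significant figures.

propellant mass ≈ 1.28 t

By the Tsiolkovsky rocket equation, m₀/m_f = exp(Δv / v_e) = exp(510 / 2900.0) = exp(0.1759) = 1.1923.
m_f = 7.93 / 1.1923 = 6.65101 t, so propellant = m₀ − m_f = 7.93 − 6.65101 = 1.27899 t.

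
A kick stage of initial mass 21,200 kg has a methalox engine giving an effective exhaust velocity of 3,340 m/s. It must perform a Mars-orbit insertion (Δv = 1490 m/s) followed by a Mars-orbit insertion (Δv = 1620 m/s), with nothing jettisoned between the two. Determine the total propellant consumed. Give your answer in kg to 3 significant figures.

After the first burn: m = 21200 × exp(−1490/3340.0) = 21200 × 0.64011 = 13,570.3 kg.
After the second burn: m = 13,570.3 × exp(−1620/3340.0) = 13,570.3 × 0.61568 = 8,354.96 kg.
Total propellant = m₀ − m_final = 21200 − 8,354.96 = 12,845.04 kg.

total propellant consumed ≈ 12800 kg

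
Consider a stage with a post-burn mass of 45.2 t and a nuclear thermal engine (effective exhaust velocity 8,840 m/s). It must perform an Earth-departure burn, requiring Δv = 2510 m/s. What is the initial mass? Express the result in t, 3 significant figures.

initial mass ≈ 60.0 t

By the Tsiolkovsky rocket equation, m₀/m_f = exp(Δv / v_e) = exp(2510 / 8840.0) = exp(0.2839) = 1.3283.
m₀ = m_f × 1.3283 = 45.2 × 1.3283 = 60.0392 t.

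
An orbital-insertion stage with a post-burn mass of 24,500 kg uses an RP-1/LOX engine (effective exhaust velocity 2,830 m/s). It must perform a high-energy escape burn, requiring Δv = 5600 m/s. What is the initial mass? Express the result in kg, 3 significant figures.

m₀/m_f = exp(Δv / v_e) = exp(5600 / 2830.0) = exp(1.9788) = 7.2340.
m₀ = m_f × 7.2340 = 24,500 × 7.2340 = 177,233 kg.

initial mass ≈ 177000 kg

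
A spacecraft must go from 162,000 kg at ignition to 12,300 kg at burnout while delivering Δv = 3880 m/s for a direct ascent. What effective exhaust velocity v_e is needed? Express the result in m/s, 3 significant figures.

v_e ≈ 1510 m/s

ln(m₀/m_f) = ln(162000/12300) = ln(13.17) = 2.5780.
From the ideal rocket equation, v_e = Δv / ln(m₀/m_f) = 3880 / 2.5780 = 1505.0 m/s.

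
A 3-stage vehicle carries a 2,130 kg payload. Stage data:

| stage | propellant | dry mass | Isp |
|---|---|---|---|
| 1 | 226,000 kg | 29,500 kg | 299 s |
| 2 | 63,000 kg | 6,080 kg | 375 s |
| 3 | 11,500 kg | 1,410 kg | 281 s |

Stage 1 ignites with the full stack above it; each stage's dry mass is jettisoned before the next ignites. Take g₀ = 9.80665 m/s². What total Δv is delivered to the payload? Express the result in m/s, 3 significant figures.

Ignition mass of stage 1 = 226,000+29,500 + 63,000+6,080 + 11,500+1,410 + 2,130 = 339,620 kg.
Stage 1: m₀ = 339,620 kg, m_f = 339,620 − 226,000 = 113,620 kg; Δv = 299×9.80665×ln(2.989) = 2932.2×1.0950 ≈ 3211 m/s.
Stage 2: m₀ = 84,120 kg, m_f = 84,120 − 63,000 = 21,120 kg; Δv = 375×9.80665×ln(3.983) = 3677.5×1.3820 ≈ 5082 m/s.
Stage 3: m₀ = 15,040 kg, m_f = 15,040 − 11,500 = 3,540 kg; Δv = 281×9.80665×ln(4.249) = 2755.7×1.4466 ≈ 3986 m/s.
Total Δv = 3211 + 5082 + 3986 = 12279 m/s.

Δv ≈ 12300 m/s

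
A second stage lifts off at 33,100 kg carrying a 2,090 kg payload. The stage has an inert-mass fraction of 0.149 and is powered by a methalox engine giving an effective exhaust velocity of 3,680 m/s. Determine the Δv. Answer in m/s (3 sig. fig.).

Δv ≈ 5870 m/s

Stage wet mass = m₀ − payload = 33,100 − 2,090 = 31,010 kg.
Stage dry mass = ε × stage wet mass = 0.149 × 31,010 = 4,620.49 kg.
Burnout mass m_f = stage dry + payload = 4,620.49 + 2,090 = 6,710.49 kg.
By the Tsiolkovsky rocket equation, Δv = v_e · ln(33,100/6,710.49) = 3680.0 × ln(4.933) = 3680.0 × 1.5959 ≈ 5873 m/s.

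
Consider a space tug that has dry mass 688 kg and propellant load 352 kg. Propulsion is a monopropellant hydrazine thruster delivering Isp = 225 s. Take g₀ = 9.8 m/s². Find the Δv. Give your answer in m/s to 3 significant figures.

Δv ≈ 911 m/s

v_e = Isp · g₀ = 225 × 9.8 = 2205.0 m/s.
m₀ = m_dry + m_prop = 688 + 352 = 1,040 kg.
By the Tsiolkovsky rocket equation, Δv = v_e · ln(m₀/m_f) = 2205.0 × ln(1.512) = 2205.0 × 0.4132 ≈ 911.1 m/s.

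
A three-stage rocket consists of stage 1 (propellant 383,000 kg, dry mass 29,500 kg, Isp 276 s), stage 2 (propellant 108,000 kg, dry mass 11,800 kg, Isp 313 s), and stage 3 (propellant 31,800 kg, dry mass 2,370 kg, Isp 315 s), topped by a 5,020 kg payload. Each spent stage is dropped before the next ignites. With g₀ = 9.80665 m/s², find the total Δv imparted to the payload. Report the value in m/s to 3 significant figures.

Ignition mass of stage 1 = 383,000+29,500 + 108,000+11,800 + 31,800+2,370 + 5,020 = 571,490 kg.
Stage 1: m₀ = 571,490 kg, m_f = 571,490 − 383,000 = 188,490 kg; Δv = 276×9.80665×ln(3.032) = 2706.6×1.1092 ≈ 3002 m/s.
Stage 2: m₀ = 158,990 kg, m_f = 158,990 − 108,000 = 50,990 kg; Δv = 313×9.80665×ln(3.118) = 3069.5×1.1372 ≈ 3491 m/s.
Stage 3: m₀ = 39,190 kg, m_f = 39,190 − 31,800 = 7,390 kg; Δv = 315×9.80665×ln(5.303) = 3089.1×1.6683 ≈ 5154 m/s.
Total Δv = 3002 + 3491 + 5154 = 11647 m/s.

Δv ≈ 11600 m/s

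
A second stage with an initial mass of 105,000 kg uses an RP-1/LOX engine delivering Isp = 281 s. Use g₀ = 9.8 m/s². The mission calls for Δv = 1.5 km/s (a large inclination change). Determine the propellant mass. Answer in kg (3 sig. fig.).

v_e = Isp · g₀ = 281 × 9.8 = 2753.8 m/s.
m₀/m_f = exp(Δv / v_e) = exp(1500 / 2753.8) = exp(0.5447) = 1.7241.
m_f = 105,000 / 1.7241 = 60,901.3 kg, so propellant = m₀ − m_f = 105,000 − 60,901.3 = 44,098.7 kg.

propellant mass ≈ 44100 kg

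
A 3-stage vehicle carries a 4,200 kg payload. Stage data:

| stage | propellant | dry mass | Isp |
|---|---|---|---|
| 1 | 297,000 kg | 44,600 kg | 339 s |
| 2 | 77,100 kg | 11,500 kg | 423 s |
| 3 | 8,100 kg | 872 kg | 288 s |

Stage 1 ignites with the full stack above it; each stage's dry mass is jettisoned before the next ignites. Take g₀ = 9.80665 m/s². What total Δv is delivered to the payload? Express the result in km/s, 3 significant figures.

Ignition mass of stage 1 = 297,000+44,600 + 77,100+11,500 + 8,100+872 + 4,200 = 443,372 kg.
Stage 1: m₀ = 443,372 kg, m_f = 443,372 − 297,000 = 146,372 kg; Δv = 339×9.80665×ln(3.029) = 3324.5×1.1083 ≈ 3684 m/s.
Stage 2: m₀ = 101,772 kg, m_f = 101,772 − 77,100 = 24,672 kg; Δv = 423×9.80665×ln(4.125) = 4148.2×1.4171 ≈ 5878 m/s.
Stage 3: m₀ = 13,172 kg, m_f = 13,172 − 8,100 = 5,072 kg; Δv = 288×9.80665×ln(2.597) = 2824.3×0.9544 ≈ 2695 m/s.
Total Δv = 3684 + 5878 + 2695 = 12257 m/s.

Δv ≈ 12.3 km/s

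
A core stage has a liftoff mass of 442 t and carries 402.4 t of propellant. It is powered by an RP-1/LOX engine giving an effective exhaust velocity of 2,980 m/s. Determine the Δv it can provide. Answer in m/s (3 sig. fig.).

Δv ≈ 7190 m/s

m_f = m₀ − m_prop = 442 − 402.4 = 39.6 t.
Δv = v_e · ln(m₀/m_f) = 2980.0 × ln(11.16) = 2980.0 × 2.4125 ≈ 7189.2 m/s.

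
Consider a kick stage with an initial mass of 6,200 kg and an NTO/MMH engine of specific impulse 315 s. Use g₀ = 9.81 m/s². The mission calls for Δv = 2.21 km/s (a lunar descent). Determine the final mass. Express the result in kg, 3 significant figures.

final mass ≈ 3030 kg

v_e = Isp · g₀ = 315 × 9.81 = 3090.2 m/s.
m₀/m_f = exp(Δv / v_e) = exp(2210 / 3090.2) = exp(0.7152) = 2.0445.
m_f = m₀ / 2.0445 = 6,200 / 2.0445 = 3,032.53 kg.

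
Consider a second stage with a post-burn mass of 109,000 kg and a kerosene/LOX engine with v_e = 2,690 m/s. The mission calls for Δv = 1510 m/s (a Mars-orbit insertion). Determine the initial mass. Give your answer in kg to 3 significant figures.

initial mass ≈ 191000 kg

Using Δv = v_e ln(m₀/m_f): m₀/m_f = exp(Δv / v_e) = exp(1510 / 2690.0) = exp(0.5613) = 1.7530.
m₀ = m_f × 1.7530 = 109,000 × 1.7530 = 191,077 kg.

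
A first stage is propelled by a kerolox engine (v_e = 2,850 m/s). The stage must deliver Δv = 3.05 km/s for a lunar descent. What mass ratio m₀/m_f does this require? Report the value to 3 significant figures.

m₀/m_f = exp(Δv / v_e) = exp(3050 / 2850.0) = exp(1.0702) = 2.9159.

mass ratio ≈ 2.92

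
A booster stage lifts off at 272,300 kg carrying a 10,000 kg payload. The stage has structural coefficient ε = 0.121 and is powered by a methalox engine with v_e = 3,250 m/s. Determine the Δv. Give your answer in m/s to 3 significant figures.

Δv ≈ 6100 m/s

Stage wet mass = m₀ − payload = 272,300 − 10,000 = 262,300 kg.
Stage dry mass = ε × stage wet mass = 0.121 × 262,300 = 31,738.3 kg.
Burnout mass m_f = stage dry + payload = 31,738.3 + 10,000 = 41,738.3 kg.
Δv = v_e · ln(272,300/41,738.3) = 3250.0 × ln(6.524) = 3250.0 × 1.8755 ≈ 6095 m/s.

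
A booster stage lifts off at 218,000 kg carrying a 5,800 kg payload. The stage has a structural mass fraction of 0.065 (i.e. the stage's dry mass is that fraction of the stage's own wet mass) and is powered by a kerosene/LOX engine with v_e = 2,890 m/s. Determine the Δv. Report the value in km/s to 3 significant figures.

Stage wet mass = m₀ − payload = 218,000 − 5,800 = 212,200 kg.
Stage dry mass = ε × stage wet mass = 0.065 × 212,200 = 13,793 kg.
Burnout mass m_f = stage dry + payload = 13,793 + 5,800 = 19,593 kg.
Rocket equation: Δv = v_e · ln(218,000/19,593) = 2890.0 × ln(11.13) = 2890.0 × 2.4093 ≈ 6963 m/s.

Δv ≈ 6.96 km/s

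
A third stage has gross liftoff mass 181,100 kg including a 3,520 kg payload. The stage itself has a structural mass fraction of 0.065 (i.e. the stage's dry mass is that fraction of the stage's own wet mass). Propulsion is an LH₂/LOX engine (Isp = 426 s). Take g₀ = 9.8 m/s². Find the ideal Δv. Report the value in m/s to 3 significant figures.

Δv ≈ 10400 m/s

Stage wet mass = m₀ − payload = 181,100 − 3,520 = 177,580 kg.
Stage dry mass = ε × stage wet mass = 0.065 × 177,580 = 11,542.7 kg.
Burnout mass m_f = stage dry + payload = 11,542.7 + 3,520 = 15,062.7 kg.
v_e = Isp · g₀ = 426 × 9.8 = 4174.8 m/s.
Δv = v_e · ln(181,100/15,062.7) = 4174.8 × ln(12.02) = 4174.8 × 2.4868 ≈ 10382 m/s.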